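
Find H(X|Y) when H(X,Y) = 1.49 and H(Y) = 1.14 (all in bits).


H(X|Y) = H(X,Y) - H(Y) = 1.49 - 1.14 = 0.35

0.35 bits


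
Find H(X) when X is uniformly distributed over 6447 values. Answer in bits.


H = log2(n) = log2(6447) = 12.6544

12.6544 bits


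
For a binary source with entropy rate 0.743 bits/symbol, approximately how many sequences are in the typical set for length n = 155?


log2|A_typical| = nH = 155 * 0.743 = 115.165, so |A_typical| ~ 2^115.165 = 4.657e+34

4.657e+34


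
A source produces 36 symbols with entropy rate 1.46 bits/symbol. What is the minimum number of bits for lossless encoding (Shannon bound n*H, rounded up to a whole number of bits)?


Minimum bits >= n * H = 36 * 1.46 = 52.56, rounded up to a whole number of bits = 53

53 bits


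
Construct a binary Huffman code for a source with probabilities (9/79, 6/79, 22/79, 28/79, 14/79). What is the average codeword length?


Huffman construction (repeatedly merge the two least-probable nodes; each merge adds 1 bit to every symbol beneath it): 6/79 + 9/79 = 15/79; 14/79 + 15/79 = 29/79; 22/79 + 28/79 = 50/79; 29/79 + 50/79 = 1. Resulting codeword lengths (in the order the probabilities were given): (3, 3, 2, 2, 2). L_avg = sum(p_i * l_i) = 9/79*3 + 6/79*3 + 22/79*2 + 28/79*2 + 14/79*2 = 173/79 = 2.1899

2.1899 bits


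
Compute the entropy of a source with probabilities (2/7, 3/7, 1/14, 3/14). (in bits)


H = -sum(p_i * log2(p_i)). Terms: -(2/7)*log2(2/7) = 0.516387; -(3/7)*log2(3/7) = 0.523882; -(1/14)*log2(1/14) = 0.271954; -(3/14)*log2(3/14) = 0.476227. H = 0.516387 + 0.523882 + 0.271954 + 0.476227 = 1.7885

1.7885 bits


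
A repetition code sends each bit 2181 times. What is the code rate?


Rate = k/n = 1/2181

1/2181


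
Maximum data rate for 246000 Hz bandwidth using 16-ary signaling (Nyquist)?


Rate = 2 * B * log2(M) = 2 * 246000 * 4.0 = 1968000.0

1968000.0 bps


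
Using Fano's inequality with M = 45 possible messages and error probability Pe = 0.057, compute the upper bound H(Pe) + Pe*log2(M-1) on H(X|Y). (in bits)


H(Pe) = -Pe*log2(Pe) - (1-Pe)*log2(1-Pe) = -0.057*log2(0.057) - 0.943*log2(0.943) = 0.235575 + 0.079844 = 0.3154. Pe*log2(M-1) = 0.057*log2(44) = 0.311188. Bound = H(Pe) + Pe*log2(M-1) = 0.235575 + 0.079844 + 0.311188 = 0.6266

0.6266 bits


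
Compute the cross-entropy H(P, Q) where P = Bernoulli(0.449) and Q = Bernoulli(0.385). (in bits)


H(P,Q) = -p*log2(q) - (1-p)*log2(1-q). -0.449*log2(0.385) = 0.618304; -0.551*log2(0.615) = 0.386439. H(P,Q) = 0.618304 + 0.386439 = 1.0047

1.0047 bits


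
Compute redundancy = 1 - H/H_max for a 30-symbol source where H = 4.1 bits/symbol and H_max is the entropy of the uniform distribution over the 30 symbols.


H_max = log2(K) = log2(30) = 4.9069 bits/symbol. Redundancy = 1 - H/H_max = 1 - 4.1/4.9069 = 1 - 0.8356 = 0.1644

0.1644


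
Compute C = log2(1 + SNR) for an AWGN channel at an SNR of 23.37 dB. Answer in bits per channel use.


SNR_linear = 10^(23.37/10) = 217.2701; C = log2(1 + SNR_linear) = log2(1 + 217.2701) = 7.77

7.77 bits/channel use


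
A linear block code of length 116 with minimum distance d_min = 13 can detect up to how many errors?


Detection capability = d_min - 1 = 13 - 1 = 12

12 errors


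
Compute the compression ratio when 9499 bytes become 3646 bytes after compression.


Ratio = original / compressed = 9499 / 3646 = 2.6053

2.6053


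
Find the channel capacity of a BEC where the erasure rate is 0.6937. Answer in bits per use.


C = 1 - epsilon = 1 - 0.6937 = 0.3063

0.3063 bits


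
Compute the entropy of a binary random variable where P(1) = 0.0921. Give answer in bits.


H = -p*log2(p) - (1-p)*log2(1-p). -0.0921*log2(0.0921) = 0.316884; -0.9079*log2(0.9079) = 0.126556. H = 0.316884 + 0.126556 = 0.4434

0.4434 bits


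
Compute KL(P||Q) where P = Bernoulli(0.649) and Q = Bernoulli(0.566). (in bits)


KL = p*log2(p/q) + (1-p)*log2((1-p)/(1-q)) = 0.649*log2(0.649/0.566) + 0.351*log2(0.351/0.434) = 0.0206

0.0206 bits


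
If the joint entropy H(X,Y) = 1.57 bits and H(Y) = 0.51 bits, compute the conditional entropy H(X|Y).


H(X|Y) = H(X,Y) - H(Y) = 1.57 - 0.51 = 1.06

1.06 bits


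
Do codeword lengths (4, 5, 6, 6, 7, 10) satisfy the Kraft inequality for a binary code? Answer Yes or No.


Kraft sum = sum(2^(-l_i)) = 0.1338, need <= 1. Result: satisfied (a binary prefix-free code with these lengths exists)

Yes


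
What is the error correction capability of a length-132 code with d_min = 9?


Correction capability = floor((d-1)/2) = floor((9-1)/2) = 4

4 errors


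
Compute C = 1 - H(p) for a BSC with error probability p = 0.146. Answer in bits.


H(p) = -p*log2(p) - (1-p)*log2(1-p) = -0.146*log2(0.146) - 0.854*log2(0.854) = 0.405290 + 0.194449 = 0.5997. C = 1 - H(p) = 1 - 0.5997 = 0.4003

0.4003 bits


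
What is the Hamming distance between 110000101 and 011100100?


Count differing positions: ^ . ^ ^ . . . . ^ = 4 differences

4


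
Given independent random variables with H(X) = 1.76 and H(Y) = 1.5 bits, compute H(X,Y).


For independent variables, H(X,Y) = H(X) + H(Y) = 1.76 + 1.5 = 3.26

3.26 bits


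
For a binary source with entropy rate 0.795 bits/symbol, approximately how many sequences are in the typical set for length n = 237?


log2|A_typical| = nH = 237 * 0.795 = 188.415, so |A_typical| ~ 2^188.415 = 5.231e+56

5.231e+56


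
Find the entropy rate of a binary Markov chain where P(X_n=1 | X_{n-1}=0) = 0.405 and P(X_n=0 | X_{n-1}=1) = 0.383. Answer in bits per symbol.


Stationary distribution: pi_0 = p10/(p01+p10) = 0.486, pi_1 = 0.514. Entropy rate H' = pi_0*H(p01) + pi_1*H(p10) = 0.486*0.9738 + 0.514*0.9601 = 0.9668

0.9668 bits/symbol


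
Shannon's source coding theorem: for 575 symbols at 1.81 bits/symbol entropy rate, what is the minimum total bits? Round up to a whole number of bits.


Minimum bits >= n * H = 575 * 1.81 = 1040.75, rounded up to a whole number of bits = 1041

1041 bits


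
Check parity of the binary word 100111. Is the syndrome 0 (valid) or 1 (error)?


Syndrome = XOR of all bits = 1 XOR 0 XOR 0 XOR 1 XOR 1 XOR 1 = 0

0


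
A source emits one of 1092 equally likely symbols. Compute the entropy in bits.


H = log2(n) = log2(1092) = 10.0928

10.0928 bits


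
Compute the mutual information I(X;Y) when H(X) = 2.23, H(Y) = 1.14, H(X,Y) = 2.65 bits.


I(X;Y) = H(X) + H(Y) - H(X,Y) = 2.23 + 1.14 - 2.65 = 0.72

0.72 bits


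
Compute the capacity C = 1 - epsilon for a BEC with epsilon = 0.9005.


C = 1 - epsilon = 1 - 0.9005 = 0.0995

0.0995 bits


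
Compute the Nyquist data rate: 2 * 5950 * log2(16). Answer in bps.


Rate = 2 * B * log2(M) = 2 * 5950 * 4.0 = 47600.0

47600.0 bps


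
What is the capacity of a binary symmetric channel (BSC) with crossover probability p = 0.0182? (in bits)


H(p) = -p*log2(p) - (1-p)*log2(1-p) = -0.0182*log2(0.0182) - 0.9818*log2(0.9818) = 0.105195 + 0.026017 = 0.1312. C = 1 - H(p) = 1 - 0.1312 = 0.8688

0.8688 bits


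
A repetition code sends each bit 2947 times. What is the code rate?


Rate = k/n = 1/2947

1/2947


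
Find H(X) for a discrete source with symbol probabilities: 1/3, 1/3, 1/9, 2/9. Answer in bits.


H = -sum(p_i * log2(p_i)). Terms: -(1/3)*log2(1/3) = 0.528321; -(1/3)*log2(1/3) = 0.528321; -(1/9)*log2(1/9) = 0.352214; -(2/9)*log2(2/9) = 0.482206. H = 0.528321 + 0.528321 + 0.352214 + 0.482206 = 1.8911

1.8911 bits


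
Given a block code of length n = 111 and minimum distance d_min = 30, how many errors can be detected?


Detection capability = d_min - 1 = 30 - 1 = 29

29 errors


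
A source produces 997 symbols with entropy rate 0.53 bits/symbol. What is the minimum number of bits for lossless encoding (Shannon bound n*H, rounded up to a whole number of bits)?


Minimum bits >= n * H = 997 * 0.53 = 528.41, rounded up to a whole number of bits = 529

529 bits


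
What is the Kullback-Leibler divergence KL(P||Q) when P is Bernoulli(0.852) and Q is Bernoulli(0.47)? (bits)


KL = p*log2(p/q) + (1-p)*log2((1-p)/(1-q)) = 0.852*log2(0.852/0.47) + 0.148*log2(0.148/0.53) = 0.4588

0.4588 bits


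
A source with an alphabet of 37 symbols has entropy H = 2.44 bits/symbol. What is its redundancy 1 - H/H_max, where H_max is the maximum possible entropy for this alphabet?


H_max = log2(K) = log2(37) = 5.2095 bits/symbol. Redundancy = 1 - H/H_max = 1 - 2.44/5.2095 = 1 - 0.4684 = 0.5316

0.5316


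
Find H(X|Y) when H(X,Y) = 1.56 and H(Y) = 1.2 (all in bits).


H(X|Y) = H(X,Y) - H(Y) = 1.56 - 1.2 = 0.36

0.36 bits


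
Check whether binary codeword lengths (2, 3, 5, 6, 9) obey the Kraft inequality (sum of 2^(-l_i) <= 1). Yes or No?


Kraft sum = sum(2^(-l_i)) = 0.4238, need <= 1. Result: satisfied (a binary prefix-free code with these lengths exists)

Yes


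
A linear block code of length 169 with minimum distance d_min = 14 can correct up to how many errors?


Correction capability = floor((d-1)/2) = floor((14-1)/2) = 6

6 errors


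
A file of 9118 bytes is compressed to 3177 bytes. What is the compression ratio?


Ratio = original / compressed = 9118 / 3177 = 2.87

2.87


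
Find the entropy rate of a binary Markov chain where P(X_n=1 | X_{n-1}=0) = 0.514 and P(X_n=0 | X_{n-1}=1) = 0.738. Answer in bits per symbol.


Stationary distribution: pi_0 = p10/(p01+p10) = 0.5895, pi_1 = 0.4105. Entropy rate H' = pi_0*H(p01) + pi_1*H(p10) = 0.5895*0.9994 + 0.4105*0.8297 = 0.9298

0.9298 bits/symbol


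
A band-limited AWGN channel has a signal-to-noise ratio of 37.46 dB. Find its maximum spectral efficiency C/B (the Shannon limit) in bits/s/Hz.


SNR_linear = 10^(37.46/10) = 5571.8575; C/B = log2(1 + SNR_linear) = log2(1 + 5571.8575) = 12.4442

12.4442 bits/s/Hz


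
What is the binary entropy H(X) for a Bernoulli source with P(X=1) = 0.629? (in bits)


H = -p*log2(p) - (1-p)*log2(1-p). -0.629*log2(0.629) = 0.420718; -0.371*log2(0.371) = 0.530719. H = 0.420718 + 0.530719 = 0.9514

0.9514 bits


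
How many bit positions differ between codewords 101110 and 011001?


Count differing positions: ^ ^ . ^ ^ ^ = 5 differences

5


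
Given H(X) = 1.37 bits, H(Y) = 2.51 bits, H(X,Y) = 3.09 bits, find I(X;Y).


I(X;Y) = H(X) + H(Y) - H(X,Y) = 1.37 + 2.51 - 3.09 = 0.79

0.79 bits


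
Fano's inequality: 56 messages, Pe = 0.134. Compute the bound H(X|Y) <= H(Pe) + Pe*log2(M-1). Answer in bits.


H(Pe) = -Pe*log2(Pe) - (1-Pe)*log2(1-Pe) = -0.134*log2(0.134) - 0.866*log2(0.866) = 0.388559 + 0.179748 = 0.5683. Pe*log2(M-1) = 0.134*log2(55) = 0.774702. Bound = H(Pe) + Pe*log2(M-1) = 0.388559 + 0.179748 + 0.774702 = 1.343

1.343 bits


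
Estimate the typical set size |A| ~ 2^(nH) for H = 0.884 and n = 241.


log2|A_typical| = nH = 241 * 0.884 = 213.044, so |A_typical| ~ 2^213.044 = 1.357e+64

1.357e+64


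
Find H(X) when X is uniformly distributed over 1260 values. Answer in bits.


H = log2(n) = log2(1260) = 10.2992

10.2992 bits


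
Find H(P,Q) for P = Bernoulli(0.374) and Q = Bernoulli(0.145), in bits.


H(P,Q) = -p*log2(q) - (1-p)*log2(1-q). -0.374*log2(0.145) = 1.041917; -0.626*log2(0.855) = 0.141478. H(P,Q) = 1.041917 + 0.141478 = 1.1834

1.1834 bits


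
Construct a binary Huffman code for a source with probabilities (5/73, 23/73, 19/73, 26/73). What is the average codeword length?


Huffman construction (repeatedly merge the two least-probable nodes; each merge adds 1 bit to every symbol beneath it): 5/73 + 19/73 = 24/73; 23/73 + 24/73 = 47/73; 26/73 + 47/73 = 1. Resulting codeword lengths (in the order the probabilities were given): (3, 2, 3, 1). L_avg = sum(p_i * l_i) = 5/73*3 + 23/73*2 + 19/73*3 + 26/73*1 = 144/73 = 1.9726

1.9726 bits


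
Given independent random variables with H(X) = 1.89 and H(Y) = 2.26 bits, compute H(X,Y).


For independent variables, H(X,Y) = H(X) + H(Y) = 1.89 + 2.26 = 4.15

4.15 bits


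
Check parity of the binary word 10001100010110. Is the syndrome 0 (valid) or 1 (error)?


Syndrome = XOR of all bits = 1 XOR 0 XOR 0 XOR 0 XOR 1 XOR 1 XOR 0 XOR 0 XOR 0 XOR 1 XOR 0 XOR 1 XOR 1 XOR 0 = 0

0


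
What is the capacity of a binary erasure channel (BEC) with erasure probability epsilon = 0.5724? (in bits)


C = 1 - epsilon = 1 - 0.5724 = 0.4276

0.4276 bits


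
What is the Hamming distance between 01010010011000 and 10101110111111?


Count differing positions: ^ ^ ^ ^ ^ ^ . . ^ . . ^ ^ ^ = 10 differences

10


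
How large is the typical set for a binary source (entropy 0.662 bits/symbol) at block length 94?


log2|A_typical| = nH = 94 * 0.662 = 62.228, so |A_typical| ~ 2^62.228 = 5.401e+18

5.401e+18


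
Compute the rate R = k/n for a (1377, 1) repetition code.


Rate = k/n = 1/1377

1/1377


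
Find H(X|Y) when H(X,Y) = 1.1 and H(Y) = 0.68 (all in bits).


H(X|Y) = H(X,Y) - H(Y) = 1.1 - 0.68 = 0.42

0.42 bits


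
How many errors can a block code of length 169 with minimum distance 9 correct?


Correction capability = floor((d-1)/2) = floor((9-1)/2) = 4

4 errors


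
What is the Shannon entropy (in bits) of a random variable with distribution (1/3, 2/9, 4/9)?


H = -sum(p_i * log2(p_i)). Terms: -(1/3)*log2(1/3) = 0.528321; -(2/9)*log2(2/9) = 0.482206; -(4/9)*log2(4/9) = 0.519967. H = 0.528321 + 0.482206 + 0.519967 = 1.5305

1.5305 bits


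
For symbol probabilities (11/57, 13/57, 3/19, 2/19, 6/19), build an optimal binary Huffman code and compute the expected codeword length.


Huffman construction (repeatedly merge the two least-probable nodes; each merge adds 1 bit to every symbol beneath it): 2/19 + 3/19 = 5/19; 11/57 + 13/57 = 8/19; 5/19 + 6/19 = 11/19; 8/19 + 11/19 = 1. Resulting codeword lengths (in the order the probabilities were given): (2, 2, 3, 3, 2). L_avg = sum(p_i * l_i) = 11/57*2 + 13/57*2 + 3/19*3 + 2/19*3 + 6/19*2 = 43/19 = 2.2632

2.2632 bits


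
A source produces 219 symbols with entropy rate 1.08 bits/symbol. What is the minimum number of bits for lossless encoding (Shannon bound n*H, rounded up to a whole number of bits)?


Minimum bits >= n * H = 219 * 1.08 = 236.52, rounded up to a whole number of bits = 237

237 bits


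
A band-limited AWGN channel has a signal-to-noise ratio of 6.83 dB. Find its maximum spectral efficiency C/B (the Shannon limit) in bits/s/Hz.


SNR_linear = 10^(6.83/10) = 4.8195; C/B = log2(1 + SNR_linear) = log2(1 + 4.8195) = 2.5409

2.5409 bits/s/Hz


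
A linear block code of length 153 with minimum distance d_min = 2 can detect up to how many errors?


Detection capability = d_min - 1 = 2 - 1 = 1

1 errors


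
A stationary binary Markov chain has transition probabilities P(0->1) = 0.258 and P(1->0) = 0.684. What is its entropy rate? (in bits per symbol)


Stationary distribution: pi_0 = p10/(p01+p10) = 0.7261, pi_1 = 0.2739. Entropy rate H' = pi_0*H(p01) + pi_1*H(p10) = 0.7261*0.8237 + 0.2739*0.9 = 0.8446

0.8446 bits/symbol


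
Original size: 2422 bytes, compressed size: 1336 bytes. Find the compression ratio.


Ratio = original / compressed = 2422 / 1336 = 1.8129

1.8129


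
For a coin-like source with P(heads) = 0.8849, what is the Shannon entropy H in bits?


H = -p*log2(p) - (1-p)*log2(1-p). -0.8849*log2(0.8849) = 0.156108; -0.1151*log2(0.1151) = 0.359002. H = 0.156108 + 0.359002 = 0.5151

0.5151 bits


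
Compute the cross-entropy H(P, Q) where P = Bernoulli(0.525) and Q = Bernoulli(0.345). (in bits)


H(P,Q) = -p*log2(q) - (1-p)*log2(1-q). -0.525*log2(0.345) = 0.806049; -0.475*log2(0.655) = 0.289956. H(P,Q) = 0.806049 + 0.289956 = 1.096

1.096 bits


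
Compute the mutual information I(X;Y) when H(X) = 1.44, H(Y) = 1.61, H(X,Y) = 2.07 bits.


I(X;Y) = H(X) + H(Y) - H(X,Y) = 1.44 + 1.61 - 2.07 = 0.98

0.98 bits


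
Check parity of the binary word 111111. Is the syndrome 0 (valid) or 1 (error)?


Syndrome = XOR of all bits = 1 XOR 1 XOR 1 XOR 1 XOR 1 XOR 1 = 0

0


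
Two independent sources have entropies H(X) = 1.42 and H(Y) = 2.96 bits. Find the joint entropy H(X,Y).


For independent variables, H(X,Y) = H(X) + H(Y) = 1.42 + 2.96 = 4.38

4.38 bits


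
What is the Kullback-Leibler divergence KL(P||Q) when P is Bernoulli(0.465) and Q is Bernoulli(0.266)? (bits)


KL = p*log2(p/q) + (1-p)*log2((1-p)/(1-q)) = 0.465*log2(0.465/0.266) + 0.535*log2(0.535/0.734) = 0.1306

0.1306 bits


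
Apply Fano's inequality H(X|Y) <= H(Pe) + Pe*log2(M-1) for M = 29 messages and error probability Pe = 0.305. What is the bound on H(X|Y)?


H(Pe) = -Pe*log2(Pe) - (1-Pe)*log2(1-Pe) = -0.305*log2(0.305) - 0.695*log2(0.695) = 0.522501 + 0.364816 = 0.8873. Pe*log2(M-1) = 0.305*log2(28) = 1.466243. Bound = H(Pe) + Pe*log2(M-1) = 0.522501 + 0.364816 + 1.466243 = 2.3536

2.3536 bits


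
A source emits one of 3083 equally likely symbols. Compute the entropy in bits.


H = log2(n) = log2(3083) = 11.5901

11.5901 bits


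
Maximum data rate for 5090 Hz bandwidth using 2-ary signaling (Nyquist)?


Rate = 2 * B * log2(M) = 2 * 5090 * 1.0 = 10180.0

10180.0 bps


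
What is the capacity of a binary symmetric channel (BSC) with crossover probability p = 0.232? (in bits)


H(p) = -p*log2(p) - (1-p)*log2(1-p) = -0.232*log2(0.232) - 0.768*log2(0.768) = 0.489010 + 0.292471 = 0.7815. C = 1 - H(p) = 1 - 0.7815 = 0.2185

0.2185 bits


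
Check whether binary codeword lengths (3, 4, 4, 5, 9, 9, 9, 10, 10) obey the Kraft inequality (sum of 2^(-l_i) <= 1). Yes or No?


Kraft sum = sum(2^(-l_i)) = 0.2891, need <= 1. Result: satisfied (a binary prefix-free code with these lengths exists)

Yes


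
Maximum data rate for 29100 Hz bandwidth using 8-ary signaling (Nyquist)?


Rate = 2 * B * log2(M) = 2 * 29100 * 3.0 = 174600.0

174600.0 bps


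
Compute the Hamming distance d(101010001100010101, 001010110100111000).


Count differing positions: ^ . . . . . ^ ^ ^ . . . ^ . ^ ^ . ^ = 8 differences

8


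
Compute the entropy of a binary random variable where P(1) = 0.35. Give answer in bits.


H = -p*log2(p) - (1-p)*log2(1-p). -0.35*log2(0.35) = 0.530101; -0.65*log2(0.65) = 0.403967. H = 0.530101 + 0.403967 = 0.9341

0.9341 bits


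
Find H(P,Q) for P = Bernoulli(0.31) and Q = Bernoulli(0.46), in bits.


H(P,Q) = -p*log2(q) - (1-p)*log2(1-q). -0.31*log2(0.46) = 0.347291; -0.69*log2(0.54) = 0.613388. H(P,Q) = 0.347291 + 0.613388 = 0.9607

0.9607 bits


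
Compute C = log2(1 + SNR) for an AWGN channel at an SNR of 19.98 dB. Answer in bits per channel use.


SNR_linear = 10^(19.98/10) = 99.5405; C = log2(1 + SNR_linear) = log2(1 + 99.5405) = 6.6516

6.6516 bits/channel use


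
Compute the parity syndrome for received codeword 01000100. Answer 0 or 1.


Syndrome = XOR of all bits = 0 XOR 1 XOR 0 XOR 0 XOR 0 XOR 1 XOR 0 XOR 0 = 0

0


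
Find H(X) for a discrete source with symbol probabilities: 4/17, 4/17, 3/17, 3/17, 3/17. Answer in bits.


H = -sum(p_i * log2(p_i)). Terms: -(4/17)*log2(4/17) = 0.491168; -(4/17)*log2(4/17) = 0.491168; -(3/17)*log2(3/17) = 0.441618; -(3/17)*log2(3/17) = 0.441618; -(3/17)*log2(3/17) = 0.441618. H = 0.491168 + 0.491168 + 0.441618 + 0.441618 + 0.441618 = 2.3072

2.3072 bits


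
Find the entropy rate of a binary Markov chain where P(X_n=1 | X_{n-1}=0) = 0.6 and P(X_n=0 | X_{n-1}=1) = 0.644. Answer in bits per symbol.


Stationary distribution: pi_0 = p10/(p01+p10) = 0.5177, pi_1 = 0.4823. Entropy rate H' = pi_0*H(p01) + pi_1*H(p10) = 0.5177*0.971 + 0.4823*0.9393 = 0.9557

0.9557 bits/symbol


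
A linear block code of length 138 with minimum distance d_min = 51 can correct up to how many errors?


Correction capability = floor((d-1)/2) = floor((51-1)/2) = 25

25 errors


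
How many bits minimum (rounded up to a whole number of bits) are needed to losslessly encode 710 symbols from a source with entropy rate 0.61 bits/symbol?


Minimum bits >= n * H = 710 * 0.61 = 433.1, rounded up to a whole number of bits = 434

434 bits


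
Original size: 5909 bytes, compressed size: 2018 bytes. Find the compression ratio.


Ratio = original / compressed = 5909 / 2018 = 2.9281

2.9281


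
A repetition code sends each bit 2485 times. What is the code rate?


Rate = k/n = 1/2485

1/2485


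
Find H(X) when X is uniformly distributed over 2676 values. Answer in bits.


H = log2(n) = log2(2676) = 11.3859

11.3859 bits


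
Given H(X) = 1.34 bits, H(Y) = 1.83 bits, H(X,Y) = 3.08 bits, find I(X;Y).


I(X;Y) = H(X) + H(Y) - H(X,Y) = 1.34 + 1.83 - 3.08 = 0.09

0.09 bits


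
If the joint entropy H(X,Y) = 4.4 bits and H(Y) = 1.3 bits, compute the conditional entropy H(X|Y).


H(X|Y) = H(X,Y) - H(Y) = 4.4 - 1.3 = 3.1

3.1 bits


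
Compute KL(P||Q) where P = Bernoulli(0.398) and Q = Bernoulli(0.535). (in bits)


KL = p*log2(p/q) + (1-p)*log2((1-p)/(1-q)) = 0.398*log2(0.398/0.535) + 0.602*log2(0.602/0.465) = 0.0544

0.0544 bits


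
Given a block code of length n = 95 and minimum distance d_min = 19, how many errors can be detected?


Detection capability = d_min - 1 = 19 - 1 = 18

18 errors


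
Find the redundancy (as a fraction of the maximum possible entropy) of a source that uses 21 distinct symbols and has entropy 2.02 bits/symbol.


H_max = log2(K) = log2(21) = 4.3923 bits/symbol. Redundancy = 1 - H/H_max = 1 - 2.02/4.3923 = 1 - 0.4599 = 0.5401

0.5401


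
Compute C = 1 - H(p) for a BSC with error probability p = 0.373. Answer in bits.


H(p) = -p*log2(p) - (1-p)*log2(1-p) = -0.373*log2(0.373) - 0.627*log2(0.627) = 0.530687 + 0.422261 = 0.9529. C = 1 - H(p) = 1 - 0.9529 = 0.0471

0.0471 bits


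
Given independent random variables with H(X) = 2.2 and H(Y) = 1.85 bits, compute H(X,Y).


For independent variables, H(X,Y) = H(X) + H(Y) = 2.2 + 1.85 = 4.05

4.05 bits


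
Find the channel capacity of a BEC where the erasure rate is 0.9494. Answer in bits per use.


C = 1 - epsilon = 1 - 0.9494 = 0.0506

0.0506 bits


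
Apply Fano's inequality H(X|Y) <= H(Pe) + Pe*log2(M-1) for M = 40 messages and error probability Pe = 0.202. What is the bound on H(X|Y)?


H(Pe) = -Pe*log2(Pe) - (1-Pe)*log2(1-Pe) = -0.202*log2(0.202) - 0.798*log2(0.798) = 0.466130 + 0.259780 = 0.7259. Pe*log2(M-1) = 0.202*log2(39) = 1.067651. Bound = H(Pe) + Pe*log2(M-1) = 0.466130 + 0.259780 + 1.067651 = 1.7936

1.7936 bits


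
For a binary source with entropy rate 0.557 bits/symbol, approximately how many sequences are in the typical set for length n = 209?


log2|A_typical| = nH = 209 * 0.557 = 116.413, so |A_typical| ~ 2^116.413 = 1.106e+35

1.106e+35


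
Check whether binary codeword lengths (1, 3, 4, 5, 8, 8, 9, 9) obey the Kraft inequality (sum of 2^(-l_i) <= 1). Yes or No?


Kraft sum = sum(2^(-l_i)) = 0.7305, need <= 1. Result: satisfied (a binary prefix-free code with these lengths exists)

Yes


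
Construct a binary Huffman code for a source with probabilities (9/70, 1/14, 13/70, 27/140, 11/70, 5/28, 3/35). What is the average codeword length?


Huffman construction (repeatedly merge the two least-probable nodes; each merge adds 1 bit to every symbol beneath it): 1/14 + 3/35 = 11/70; 9/70 + 11/70 = 2/7; 11/70 + 5/28 = 47/140; 13/70 + 27/140 = 53/140; 2/7 + 47/140 = 87/140; 53/140 + 87/140 = 1. Resulting codeword lengths (in the order the probabilities were given): (3, 4, 2, 2, 3, 3, 4). L_avg = sum(p_i * l_i) = 9/70*3 + 1/14*4 + 13/70*2 + 27/140*2 + 11/70*3 + 5/28*3 + 3/35*4 = 389/140 = 2.7786

2.7786 bits


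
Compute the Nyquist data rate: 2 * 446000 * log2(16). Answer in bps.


Rate = 2 * B * log2(M) = 2 * 446000 * 4.0 = 3568000.0

3568000.0 bps


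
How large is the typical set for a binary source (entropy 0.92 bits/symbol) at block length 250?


log2|A_typical| = nH = 250 * 0.92 = 230.0, so |A_typical| ~ 2^230.0 = 1.725e+69

1.725e+69


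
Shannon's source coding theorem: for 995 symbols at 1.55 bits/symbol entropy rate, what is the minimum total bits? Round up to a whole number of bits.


Minimum bits >= n * H = 995 * 1.55 = 1542.25, rounded up to a whole number of bits = 1543

1543 bits


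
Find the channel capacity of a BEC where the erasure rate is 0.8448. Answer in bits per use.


C = 1 - epsilon = 1 - 0.8448 = 0.1552

0.1552 bits


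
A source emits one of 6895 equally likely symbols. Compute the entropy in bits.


H = log2(n) = log2(6895) = 12.7513

12.7513 bits


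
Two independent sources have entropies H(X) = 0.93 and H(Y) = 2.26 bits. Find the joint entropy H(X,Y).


For independent variables, H(X,Y) = H(X) + H(Y) = 0.93 + 2.26 = 3.19

3.19 bits


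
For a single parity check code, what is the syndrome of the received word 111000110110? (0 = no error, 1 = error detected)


Syndrome = XOR of all bits = 1 XOR 1 XOR 1 XOR 0 XOR 0 XOR 0 XOR 1 XOR 1 XOR 0 XOR 1 XOR 1 XOR 0 = 1

1


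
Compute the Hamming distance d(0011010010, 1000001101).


Count differing positions: ^ . ^ ^ . ^ ^ ^ ^ ^ = 8 differences

8


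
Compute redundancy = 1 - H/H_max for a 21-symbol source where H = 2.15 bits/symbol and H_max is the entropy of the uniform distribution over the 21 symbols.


H_max = log2(K) = log2(21) = 4.3923 bits/symbol. Redundancy = 1 - H/H_max = 1 - 2.15/4.3923 = 1 - 0.4895 = 0.5105

0.5105


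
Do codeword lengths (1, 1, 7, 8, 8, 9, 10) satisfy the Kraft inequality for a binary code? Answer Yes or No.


Kraft sum = sum(2^(-l_i)) = 1.0186, need <= 1. Result: violated (a binary prefix-free code with these lengths cannot exist)

No


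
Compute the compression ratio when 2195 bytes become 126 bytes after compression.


Ratio = original / compressed = 2195 / 126 = 17.4206

17.4206


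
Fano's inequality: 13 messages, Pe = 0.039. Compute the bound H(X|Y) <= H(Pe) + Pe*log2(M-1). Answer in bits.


H(Pe) = -Pe*log2(Pe) - (1-Pe)*log2(1-Pe) = -0.039*log2(0.039) - 0.961*log2(0.961) = 0.182535 + 0.055153 = 0.2377. Pe*log2(M-1) = 0.039*log2(12) = 0.139814. Bound = H(Pe) + Pe*log2(M-1) = 0.182535 + 0.055153 + 0.139814 = 0.3775

0.3775 bits


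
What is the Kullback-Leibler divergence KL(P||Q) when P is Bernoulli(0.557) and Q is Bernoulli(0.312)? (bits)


KL = p*log2(p/q) + (1-p)*log2((1-p)/(1-q)) = 0.557*log2(0.557/0.312) + 0.443*log2(0.443/0.688) = 0.1844

0.1844 bits


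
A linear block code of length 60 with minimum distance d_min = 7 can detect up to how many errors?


Detection capability = d_min - 1 = 7 - 1 = 6

6 errors


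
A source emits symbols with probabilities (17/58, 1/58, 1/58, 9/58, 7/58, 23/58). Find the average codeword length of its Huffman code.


Huffman construction (repeatedly merge the two least-probable nodes; each merge adds 1 bit to every symbol beneath it): 1/58 + 1/58 = 1/29; 1/29 + 7/58 = 9/58; 9/58 + 9/58 = 9/29; 17/58 + 9/29 = 35/58; 23/58 + 35/58 = 1. Resulting codeword lengths (in the order the probabilities were given): (2, 5, 5, 3, 4, 1). L_avg = sum(p_i * l_i) = 17/58*2 + 1/58*5 + 1/58*5 + 9/58*3 + 7/58*4 + 23/58*1 = 61/29 = 2.1034

2.1034 bits


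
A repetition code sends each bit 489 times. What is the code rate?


Rate = k/n = 1/489

1/489


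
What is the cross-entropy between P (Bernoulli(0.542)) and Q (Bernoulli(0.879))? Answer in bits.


H(P,Q) = -p*log2(q) - (1-p)*log2(1-q). -0.542*log2(0.879) = 0.100847; -0.458*log2(0.121) = 1.395490. H(P,Q) = 0.100847 + 1.395490 = 1.4963

1.4963 bits


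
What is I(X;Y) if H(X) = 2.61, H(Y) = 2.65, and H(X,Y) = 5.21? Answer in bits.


I(X;Y) = H(X) + H(Y) - H(X,Y) = 2.61 + 2.65 - 5.21 = 0.05

0.05 bits


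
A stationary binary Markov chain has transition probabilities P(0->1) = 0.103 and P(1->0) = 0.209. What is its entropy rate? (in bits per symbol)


Stationary distribution: pi_0 = p10/(p01+p10) = 0.6699, pi_1 = 0.3301. Entropy rate H' = pi_0*H(p01) + pi_1*H(p10) = 0.6699*0.4784 + 0.3301*0.7396 = 0.5646

0.5646 bits/symbol


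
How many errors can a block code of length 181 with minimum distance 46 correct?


Correction capability = floor((d-1)/2) = floor((46-1)/2) = 22

22 errors


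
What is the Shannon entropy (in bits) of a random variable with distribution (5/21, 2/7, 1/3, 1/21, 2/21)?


H = -sum(p_i * log2(p_i)). Terms: -(5/21)*log2(5/21) = 0.492950; -(2/7)*log2(2/7) = 0.516387; -(1/3)*log2(1/3) = 0.528321; -(1/21)*log2(1/21) = 0.209158; -(2/21)*log2(2/21) = 0.323078. H = 0.492950 + 0.516387 + 0.528321 + 0.209158 + 0.323078 = 2.0699

2.0699 bits


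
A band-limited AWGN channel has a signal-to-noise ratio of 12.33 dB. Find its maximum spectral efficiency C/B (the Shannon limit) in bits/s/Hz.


SNR_linear = 10^(12.33/10) = 17.1002; C/B = log2(1 + SNR_linear) = log2(1 + 17.1002) = 4.1779

4.1779 bits/s/Hz


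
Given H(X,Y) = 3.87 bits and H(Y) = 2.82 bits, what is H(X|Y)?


H(X|Y) = H(X,Y) - H(Y) = 3.87 - 2.82 = 1.05

1.05 bits


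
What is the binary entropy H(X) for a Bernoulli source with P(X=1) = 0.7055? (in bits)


H = -p*log2(p) - (1-p)*log2(1-p). -0.7055*log2(0.7055) = 0.355065; -0.2945*log2(0.2945) = 0.519398. H = 0.355065 + 0.519398 = 0.8745

0.8745 bits


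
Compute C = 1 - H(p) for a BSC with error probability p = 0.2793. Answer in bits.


H(p) = -p*log2(p) - (1-p)*log2(1-p) = -0.2793*log2(0.2793) - 0.7207*log2(0.7207) = 0.513943 + 0.340552 = 0.8545. C = 1 - H(p) = 1 - 0.8545 = 0.1455

0.1455 bits


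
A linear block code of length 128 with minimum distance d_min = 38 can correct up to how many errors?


Correction capability = floor((d-1)/2) = floor((38-1)/2) = 18

18 errors


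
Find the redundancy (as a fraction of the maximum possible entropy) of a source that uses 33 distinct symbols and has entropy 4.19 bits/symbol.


H_max = log2(K) = log2(33) = 5.0444 bits/symbol. Redundancy = 1 - H/H_max = 1 - 4.19/5.0444 = 1 - 0.8306 = 0.1694

0.1694


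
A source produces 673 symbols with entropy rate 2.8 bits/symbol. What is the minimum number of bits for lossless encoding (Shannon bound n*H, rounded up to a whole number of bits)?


Minimum bits >= n * H = 673 * 2.8 = 1884.4, rounded up to a whole number of bits = 1885

1885 bits


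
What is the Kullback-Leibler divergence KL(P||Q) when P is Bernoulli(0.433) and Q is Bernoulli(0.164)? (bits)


KL = p*log2(p/q) + (1-p)*log2((1-p)/(1-q)) = 0.433*log2(0.433/0.164) + 0.567*log2(0.567/0.836) = 0.2889

0.2889 bits


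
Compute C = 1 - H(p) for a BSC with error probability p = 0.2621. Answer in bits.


H(p) = -p*log2(p) - (1-p)*log2(1-p) = -0.2621*log2(0.2621) - 0.7379*log2(0.7379) = 0.506328 + 0.323571 = 0.8299. C = 1 - H(p) = 1 - 0.8299 = 0.1701

0.1701 bits


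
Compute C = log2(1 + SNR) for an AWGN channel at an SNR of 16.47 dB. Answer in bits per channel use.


SNR_linear = 10^(16.47/10) = 44.3609; C = log2(1 + SNR_linear) = log2(1 + 44.3609) = 5.5034

5.5034 bits/channel use


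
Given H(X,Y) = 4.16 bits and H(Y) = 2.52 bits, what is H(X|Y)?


H(X|Y) = H(X,Y) - H(Y) = 4.16 - 2.52 = 1.64

1.64 bits


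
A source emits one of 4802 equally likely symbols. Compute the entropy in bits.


H = log2(n) = log2(4802) = 12.2294

12.2294 bits


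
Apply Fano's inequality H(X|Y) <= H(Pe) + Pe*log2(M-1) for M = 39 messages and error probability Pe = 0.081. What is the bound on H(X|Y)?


H(Pe) = -Pe*log2(Pe) - (1-Pe)*log2(1-Pe) = -0.081*log2(0.081) - 0.919*log2(0.919) = 0.293701 + 0.111992 = 0.4057. Pe*log2(M-1) = 0.081*log2(38) = 0.425082. Bound = H(Pe) + Pe*log2(M-1) = 0.293701 + 0.111992 + 0.425082 = 0.8308

0.8308 bits


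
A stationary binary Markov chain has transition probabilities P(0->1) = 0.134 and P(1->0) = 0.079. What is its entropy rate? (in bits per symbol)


Stationary distribution: pi_0 = p10/(p01+p10) = 0.3709, pi_1 = 0.6291. Entropy rate H' = pi_0*H(p01) + pi_1*H(p10) = 0.3709*0.5683 + 0.6291*0.3986 = 0.4616

0.4616 bits/symbol


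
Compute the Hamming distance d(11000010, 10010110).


Count differing positions: . ^ . ^ . ^ . . = 3 differences

3


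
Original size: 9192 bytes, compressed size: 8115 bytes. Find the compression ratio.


Ratio = original / compressed = 9192 / 8115 = 1.1327

1.1327


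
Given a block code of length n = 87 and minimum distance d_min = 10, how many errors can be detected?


Detection capability = d_min - 1 = 10 - 1 = 9

9 errors


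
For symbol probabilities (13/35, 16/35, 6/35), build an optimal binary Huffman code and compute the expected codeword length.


Huffman construction (repeatedly merge the two least-probable nodes; each merge adds 1 bit to every symbol beneath it): 6/35 + 13/35 = 19/35; 16/35 + 19/35 = 1. Resulting codeword lengths (in the order the probabilities were given): (2, 1, 2). L_avg = sum(p_i * l_i) = 13/35*2 + 16/35*1 + 6/35*2 = 54/35 = 1.5429

1.5429 bits


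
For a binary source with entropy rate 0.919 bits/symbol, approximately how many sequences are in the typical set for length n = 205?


log2|A_typical| = nH = 205 * 0.919 = 188.395, so |A_typical| ~ 2^188.395 = 5.159e+56

5.159e+56


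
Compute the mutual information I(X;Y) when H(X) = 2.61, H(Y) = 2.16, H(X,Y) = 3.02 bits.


I(X;Y) = H(X) + H(Y) - H(X,Y) = 2.61 + 2.16 - 3.02 = 1.75

1.75 bits


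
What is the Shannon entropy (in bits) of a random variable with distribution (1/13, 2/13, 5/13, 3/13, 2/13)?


H = -sum(p_i * log2(p_i)). Terms: -(1/13)*log2(1/13) = 0.284649; -(2/13)*log2(2/13) = 0.415452; -(5/13)*log2(5/13) = 0.530197; -(3/13)*log2(3/13) = 0.488187; -(2/13)*log2(2/13) = 0.415452. H = 0.284649 + 0.415452 + 0.530197 + 0.488187 + 0.415452 = 2.1339

2.1339 bits


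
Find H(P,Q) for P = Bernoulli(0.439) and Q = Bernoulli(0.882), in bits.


H(P,Q) = -p*log2(q) - (1-p)*log2(1-q). -0.439*log2(0.882) = 0.079525; -0.561*log2(0.118) = 1.729642. H(P,Q) = 0.079525 + 1.729642 = 1.8092

1.8092 bits


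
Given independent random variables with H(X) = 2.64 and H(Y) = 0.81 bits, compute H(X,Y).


For independent variables, H(X,Y) = H(X) + H(Y) = 2.64 + 0.81 = 3.45

3.45 bits


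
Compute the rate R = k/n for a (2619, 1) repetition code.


Rate = k/n = 1/2619

1/2619


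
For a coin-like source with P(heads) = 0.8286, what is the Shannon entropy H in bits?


H = -p*log2(p) - (1-p)*log2(1-p). -0.8286*log2(0.8286) = 0.224760; -0.1714*log2(0.1714) = 0.436138. H = 0.224760 + 0.436138 = 0.6609

0.6609 bits


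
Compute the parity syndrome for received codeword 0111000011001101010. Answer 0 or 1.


Syndrome = XOR of all bits = 0 XOR 1 XOR 1 XOR 1 XOR 0 XOR 0 XOR 0 XOR 0 XOR 1 XOR 1 XOR 0 XOR 0 XOR 1 XOR 1 XOR 0 XOR 1 XOR 0 XOR 1 XOR 0 = 1

1


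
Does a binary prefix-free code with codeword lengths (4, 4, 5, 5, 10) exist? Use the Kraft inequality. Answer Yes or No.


Kraft sum = sum(2^(-l_i)) = 0.1885, need <= 1. Result: satisfied (a binary prefix-free code with these lengths exists)

Yes


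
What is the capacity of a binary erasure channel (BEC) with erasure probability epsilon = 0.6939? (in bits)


C = 1 - epsilon = 1 - 0.6939 = 0.3061

0.3061 bits


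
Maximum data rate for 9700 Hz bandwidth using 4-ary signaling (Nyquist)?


Rate = 2 * B * log2(M) = 2 * 9700 * 2.0 = 38800.0

38800.0 bps


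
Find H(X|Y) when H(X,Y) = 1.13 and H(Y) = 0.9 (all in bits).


H(X|Y) = H(X,Y) - H(Y) = 1.13 - 0.9 = 0.23

0.23 bits


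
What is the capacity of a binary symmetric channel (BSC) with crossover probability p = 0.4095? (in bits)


H(p) = -p*log2(p) - (1-p)*log2(1-p) = -0.4095*log2(0.4095) - 0.5905*log2(0.5905) = 0.527462 + 0.448775 = 0.9762. C = 1 - H(p) = 1 - 0.9762 = 0.0238

0.0238 bits


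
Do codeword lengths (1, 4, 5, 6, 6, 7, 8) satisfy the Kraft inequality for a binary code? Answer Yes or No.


Kraft sum = sum(2^(-l_i)) = 0.6367, need <= 1. Result: satisfied (a binary prefix-free code with these lengths exists)

Yes


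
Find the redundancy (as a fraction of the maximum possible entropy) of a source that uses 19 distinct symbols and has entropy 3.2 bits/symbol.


H_max = log2(K) = log2(19) = 4.2479 bits/symbol. Redundancy = 1 - H/H_max = 1 - 3.2/4.2479 = 1 - 0.7533 = 0.2467

0.2467


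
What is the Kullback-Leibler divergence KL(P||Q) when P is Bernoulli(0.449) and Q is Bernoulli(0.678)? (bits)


KL = p*log2(p/q) + (1-p)*log2((1-p)/(1-q)) = 0.449*log2(0.449/0.678) + 0.551*log2(0.551/0.322) = 0.1601

0.1601 bits


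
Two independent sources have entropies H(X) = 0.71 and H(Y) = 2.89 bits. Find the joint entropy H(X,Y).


For independent variables, H(X,Y) = H(X) + H(Y) = 0.71 + 2.89 = 3.6

3.6 bits


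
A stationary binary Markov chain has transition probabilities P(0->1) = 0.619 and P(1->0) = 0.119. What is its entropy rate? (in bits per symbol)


Stationary distribution: pi_0 = p10/(p01+p10) = 0.1612, pi_1 = 0.8388. Entropy rate H' = pi_0*H(p01) + pi_1*H(p10) = 0.1612*0.9587 + 0.8388*0.5265 = 0.5962

0.5962 bits/symbol


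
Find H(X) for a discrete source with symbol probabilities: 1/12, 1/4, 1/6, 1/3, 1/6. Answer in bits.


H = -sum(p_i * log2(p_i)). Terms: -(1/12)*log2(1/12) = 0.298747; -(1/4)*log2(1/4) = 0.500000; -(1/6)*log2(1/6) = 0.430827; -(1/3)*log2(1/3) = 0.528321; -(1/6)*log2(1/6) = 0.430827. H = 0.298747 + 0.500000 + 0.430827 + 0.528321 + 0.430827 = 2.1887

2.1887 bits


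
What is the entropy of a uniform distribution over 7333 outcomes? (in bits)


H = log2(n) = log2(7333) = 12.8402

12.8402 bits


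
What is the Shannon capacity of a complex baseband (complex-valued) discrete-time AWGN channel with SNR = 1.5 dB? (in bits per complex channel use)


SNR_linear = 10^(1.5/10) = 1.4125; C = log2(1 + SNR_linear) = log2(1 + 1.4125) = 1.2706

1.2706 bits/channel use


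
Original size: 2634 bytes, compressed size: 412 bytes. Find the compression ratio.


Ratio = original / compressed = 2634 / 412 = 6.3932

6.3932


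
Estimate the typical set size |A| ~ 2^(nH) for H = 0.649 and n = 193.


log2|A_typical| = nH = 193 * 0.649 = 125.257, so |A_typical| ~ 2^125.257 = 5.083e+37

5.083e+37


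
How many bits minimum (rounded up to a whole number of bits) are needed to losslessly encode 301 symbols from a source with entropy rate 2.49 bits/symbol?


Minimum bits >= n * H = 301 * 2.49 = 749.49, rounded up to a whole number of bits = 750

750 bits


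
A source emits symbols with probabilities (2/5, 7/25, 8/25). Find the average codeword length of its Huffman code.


Huffman construction (repeatedly merge the two least-probable nodes; each merge adds 1 bit to every symbol beneath it): 7/25 + 8/25 = 3/5; 2/5 + 3/5 = 1. Resulting codeword lengths (in the order the probabilities were given): (1, 2, 2). L_avg = sum(p_i * l_i) = 2/5*1 + 7/25*2 + 8/25*2 = 8/5 = 1.6

1.6 bits


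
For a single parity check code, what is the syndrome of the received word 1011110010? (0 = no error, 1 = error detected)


Syndrome = XOR of all bits = 1 XOR 0 XOR 1 XOR 1 XOR 1 XOR 1 XOR 0 XOR 0 XOR 1 XOR 0 = 0

0


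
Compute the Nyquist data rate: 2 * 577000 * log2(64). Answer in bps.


Rate = 2 * B * log2(M) = 2 * 577000 * 6.0 = 6924000.0

6924000.0 bps


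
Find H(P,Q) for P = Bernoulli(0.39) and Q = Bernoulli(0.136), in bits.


H(P,Q) = -p*log2(q) - (1-p)*log2(1-q). -0.39*log2(0.136) = 1.122545; -0.61*log2(0.864) = 0.128647. H(P,Q) = 1.122545 + 0.128647 = 1.2512

1.2512 bits


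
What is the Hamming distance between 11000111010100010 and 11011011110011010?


Count differing positions: . . . ^ ^ ^ . . ^ . . ^ ^ ^ . . . = 7 differences

7


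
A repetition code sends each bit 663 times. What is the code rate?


Rate = k/n = 1/663

1/663


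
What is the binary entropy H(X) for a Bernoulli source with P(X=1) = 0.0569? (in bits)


H = -p*log2(p) - (1-p)*log2(1-p). -0.0569*log2(0.0569) = 0.235306; -0.9431*log2(0.9431) = 0.079708. H = 0.235306 + 0.079708 = 0.315

0.315 bits
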